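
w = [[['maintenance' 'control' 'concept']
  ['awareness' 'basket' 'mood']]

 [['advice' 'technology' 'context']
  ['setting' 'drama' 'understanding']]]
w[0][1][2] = 'mood'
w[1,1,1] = 'drama'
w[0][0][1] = 'control'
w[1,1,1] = 'drama'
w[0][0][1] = 'control'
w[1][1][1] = 'drama'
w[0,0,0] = 'maintenance'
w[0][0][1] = 'control'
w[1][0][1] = 'technology'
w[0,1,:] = ['awareness', 'basket', 'mood']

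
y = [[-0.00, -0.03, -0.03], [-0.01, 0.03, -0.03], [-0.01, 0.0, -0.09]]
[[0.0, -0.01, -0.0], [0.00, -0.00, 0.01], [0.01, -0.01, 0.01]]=y @ [[-0.21, 0.25, 0.07], [-0.07, 0.1, 0.24], [-0.08, 0.08, -0.11]]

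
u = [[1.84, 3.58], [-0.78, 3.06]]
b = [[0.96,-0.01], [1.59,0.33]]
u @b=[[7.46, 1.16],  [4.12, 1.02]]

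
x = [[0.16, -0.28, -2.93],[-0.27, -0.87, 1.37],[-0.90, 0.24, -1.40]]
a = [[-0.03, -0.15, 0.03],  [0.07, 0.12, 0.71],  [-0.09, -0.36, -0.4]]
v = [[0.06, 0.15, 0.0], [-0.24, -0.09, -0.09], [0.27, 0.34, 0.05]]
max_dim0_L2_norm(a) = 0.82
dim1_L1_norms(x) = [3.37, 2.51, 2.54]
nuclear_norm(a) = 1.17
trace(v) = 0.02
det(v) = -0.00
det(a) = -0.00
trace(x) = -2.11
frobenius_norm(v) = 0.54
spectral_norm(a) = 0.87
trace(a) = -0.31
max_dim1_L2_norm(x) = 2.95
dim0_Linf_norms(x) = [0.9, 0.87, 2.93]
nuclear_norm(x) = 5.40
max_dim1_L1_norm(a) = 0.9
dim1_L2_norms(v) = [0.16, 0.27, 0.44]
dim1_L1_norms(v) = [0.21, 0.42, 0.66]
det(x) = 3.08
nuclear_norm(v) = 0.67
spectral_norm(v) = 0.52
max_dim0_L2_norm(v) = 0.38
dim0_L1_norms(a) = [0.19, 0.63, 1.14]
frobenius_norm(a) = 0.92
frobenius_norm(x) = 3.77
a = v @ x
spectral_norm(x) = 3.53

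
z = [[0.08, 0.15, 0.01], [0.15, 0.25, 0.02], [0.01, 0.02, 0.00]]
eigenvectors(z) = [[-0.5, -0.84, -0.22], [-0.86, 0.5, 0.06], [-0.07, -0.22, 0.97]]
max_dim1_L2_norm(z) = 0.29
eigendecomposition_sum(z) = [[0.09, 0.15, 0.01], [0.15, 0.25, 0.02], [0.01, 0.02, 0.00]] + [[-0.01, 0.00, -0.0], [0.0, -0.0, 0.00], [-0.0, 0.00, -0.00]] + [[-0.00, 0.0, 0.00], [0.0, -0.0, -0.00], [0.0, -0.0, -0.0]]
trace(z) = 0.33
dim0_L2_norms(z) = [0.17, 0.29, 0.02]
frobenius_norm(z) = 0.34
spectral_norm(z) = 0.34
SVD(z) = [[-0.50,0.84,-0.22], [-0.86,-0.50,0.06], [-0.07,0.22,0.97]] @ diag([0.338878844950707, 0.0077342290740248865, 0.0011446158766821252]) @ [[-0.5, -0.86, -0.07],[-0.84, 0.50, -0.22],[0.22, -0.06, -0.97]]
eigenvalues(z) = [0.34, -0.01, -0.0]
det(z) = 0.00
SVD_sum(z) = [[0.09, 0.15, 0.01], [0.15, 0.25, 0.02], [0.01, 0.02, 0.0]] + [[-0.01, 0.00, -0.00], [0.00, -0.00, 0.00], [-0.0, 0.0, -0.00]] + [[-0.0, 0.0, 0.00], [0.0, -0.0, -0.00], [0.0, -0.00, -0.00]]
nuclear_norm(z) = 0.35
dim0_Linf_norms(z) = [0.15, 0.25, 0.02]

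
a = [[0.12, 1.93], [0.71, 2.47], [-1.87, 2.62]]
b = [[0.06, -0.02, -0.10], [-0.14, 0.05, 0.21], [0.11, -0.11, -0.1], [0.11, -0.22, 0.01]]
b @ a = [[0.18,-0.20],[-0.37,0.40],[0.12,-0.32],[-0.16,-0.3]]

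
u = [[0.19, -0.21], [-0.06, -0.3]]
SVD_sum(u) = [[0.05, -0.24], [0.06, -0.27]] + [[0.14, 0.03],  [-0.12, -0.03]]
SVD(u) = [[0.66, 0.75], [0.75, -0.66]] @ diag([0.37273739080267865, 0.18672663842529594]) @ [[0.22, -0.98], [0.98, 0.22]]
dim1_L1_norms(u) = [0.4, 0.36]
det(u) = -0.07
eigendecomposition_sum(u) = [[0.2, -0.08],  [-0.02, 0.01]] + [[-0.01,-0.13], [-0.04,-0.31]]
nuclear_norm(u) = 0.56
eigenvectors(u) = [[0.99, 0.38], [-0.12, 0.93]]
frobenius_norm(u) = 0.42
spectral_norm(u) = 0.37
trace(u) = -0.11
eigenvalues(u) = [0.21, -0.32]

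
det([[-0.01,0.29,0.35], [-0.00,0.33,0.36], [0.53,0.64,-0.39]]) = -0.002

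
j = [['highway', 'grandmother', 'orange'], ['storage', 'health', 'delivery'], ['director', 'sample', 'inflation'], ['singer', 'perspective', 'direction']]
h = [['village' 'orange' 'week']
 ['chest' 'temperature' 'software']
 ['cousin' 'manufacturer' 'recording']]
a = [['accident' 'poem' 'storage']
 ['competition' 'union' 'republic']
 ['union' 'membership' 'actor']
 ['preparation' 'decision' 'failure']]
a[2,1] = 'membership'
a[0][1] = 'poem'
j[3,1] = 'perspective'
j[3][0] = 'singer'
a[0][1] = 'poem'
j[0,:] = ['highway', 'grandmother', 'orange']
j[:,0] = ['highway', 'storage', 'director', 'singer']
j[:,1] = ['grandmother', 'health', 'sample', 'perspective']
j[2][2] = 'inflation'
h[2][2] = 'recording'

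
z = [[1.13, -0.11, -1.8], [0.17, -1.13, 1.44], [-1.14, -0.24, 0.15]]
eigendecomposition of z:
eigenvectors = [[0.86+0.00j,0.04+0.28j,(0.04-0.28j)],[-0.16+0.00j,(0.9+0j),(0.9-0j)],[(-0.48+0j),0.08+0.31j,(0.08-0.31j)]]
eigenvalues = [(2.14+0j), (-1+0.55j), (-1-0.55j)]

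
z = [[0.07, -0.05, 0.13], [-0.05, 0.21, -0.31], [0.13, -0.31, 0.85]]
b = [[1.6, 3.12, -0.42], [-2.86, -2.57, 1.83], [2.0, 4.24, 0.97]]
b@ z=[[-0.10,0.71,-1.12],  [0.17,-0.96,1.98],  [0.05,0.49,-0.23]]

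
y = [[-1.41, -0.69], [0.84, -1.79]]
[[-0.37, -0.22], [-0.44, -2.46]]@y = [[0.34, 0.65], [-1.45, 4.71]]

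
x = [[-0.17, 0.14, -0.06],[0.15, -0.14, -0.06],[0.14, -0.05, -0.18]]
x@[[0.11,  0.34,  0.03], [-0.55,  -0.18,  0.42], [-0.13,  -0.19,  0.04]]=[[-0.09, -0.07, 0.05], [0.10, 0.09, -0.06], [0.07, 0.09, -0.02]]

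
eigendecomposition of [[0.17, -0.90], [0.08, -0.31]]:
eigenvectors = [[0.96+0.00j,(0.96-0j)], [(0.26-0.13j),0.26+0.13j]]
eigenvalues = [(-0.07+0.12j), (-0.07-0.12j)]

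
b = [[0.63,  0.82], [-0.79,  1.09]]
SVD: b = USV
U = [[0.40, 0.92], [0.92, -0.4]]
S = [1.41, 0.95]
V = [[-0.34, 0.94], [0.94, 0.34]]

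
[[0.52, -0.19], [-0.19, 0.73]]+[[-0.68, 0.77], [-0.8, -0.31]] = [[-0.16, 0.58], [-0.99, 0.42]]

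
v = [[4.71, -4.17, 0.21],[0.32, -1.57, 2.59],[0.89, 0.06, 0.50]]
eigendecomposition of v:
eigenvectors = [[-0.96, 0.66, -0.52],[-0.17, 0.51, -0.83],[-0.24, 0.55, 0.2]]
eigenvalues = [4.03, 1.61, -2.01]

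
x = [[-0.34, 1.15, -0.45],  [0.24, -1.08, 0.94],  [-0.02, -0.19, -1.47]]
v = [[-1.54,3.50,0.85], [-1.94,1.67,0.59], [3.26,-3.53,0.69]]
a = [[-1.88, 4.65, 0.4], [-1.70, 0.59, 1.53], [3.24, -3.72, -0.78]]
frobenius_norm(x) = 2.44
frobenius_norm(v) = 6.77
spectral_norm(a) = 7.17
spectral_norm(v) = 6.56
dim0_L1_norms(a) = [6.82, 8.96, 2.71]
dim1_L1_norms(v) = [5.89, 4.2, 7.48]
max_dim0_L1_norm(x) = 2.86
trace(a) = -2.07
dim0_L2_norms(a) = [4.11, 5.98, 1.76]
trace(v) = 0.82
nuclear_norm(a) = 9.79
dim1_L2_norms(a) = [5.03, 2.36, 4.99]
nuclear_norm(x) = 3.42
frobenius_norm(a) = 7.47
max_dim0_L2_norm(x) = 1.8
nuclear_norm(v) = 8.82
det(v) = 7.63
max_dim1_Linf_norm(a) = 4.65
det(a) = 8.82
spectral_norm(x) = 2.08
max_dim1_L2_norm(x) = 1.48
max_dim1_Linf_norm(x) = 1.47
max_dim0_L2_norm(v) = 5.24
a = v + x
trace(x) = -2.89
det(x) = -0.19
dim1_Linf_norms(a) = [4.65, 1.7, 3.72]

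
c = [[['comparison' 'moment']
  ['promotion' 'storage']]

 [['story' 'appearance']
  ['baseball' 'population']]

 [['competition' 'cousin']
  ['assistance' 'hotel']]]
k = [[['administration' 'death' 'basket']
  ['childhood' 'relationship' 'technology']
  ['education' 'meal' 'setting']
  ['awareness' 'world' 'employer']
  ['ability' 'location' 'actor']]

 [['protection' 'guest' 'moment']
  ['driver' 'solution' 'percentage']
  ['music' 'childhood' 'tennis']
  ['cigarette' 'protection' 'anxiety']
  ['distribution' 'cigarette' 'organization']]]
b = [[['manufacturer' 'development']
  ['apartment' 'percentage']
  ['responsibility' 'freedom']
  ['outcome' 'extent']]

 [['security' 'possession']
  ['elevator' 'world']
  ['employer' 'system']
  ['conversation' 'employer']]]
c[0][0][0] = 'comparison'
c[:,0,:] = [['comparison', 'moment'], ['story', 'appearance'], ['competition', 'cousin']]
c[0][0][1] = 'moment'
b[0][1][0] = 'apartment'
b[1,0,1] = 'possession'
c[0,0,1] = 'moment'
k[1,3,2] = 'anxiety'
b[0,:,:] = [['manufacturer', 'development'], ['apartment', 'percentage'], ['responsibility', 'freedom'], ['outcome', 'extent']]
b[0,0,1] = 'development'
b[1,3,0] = 'conversation'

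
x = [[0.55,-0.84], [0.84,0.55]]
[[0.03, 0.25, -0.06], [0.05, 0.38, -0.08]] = x @ [[0.06, 0.45, -0.1], [-0.0, 0.0, 0.0]]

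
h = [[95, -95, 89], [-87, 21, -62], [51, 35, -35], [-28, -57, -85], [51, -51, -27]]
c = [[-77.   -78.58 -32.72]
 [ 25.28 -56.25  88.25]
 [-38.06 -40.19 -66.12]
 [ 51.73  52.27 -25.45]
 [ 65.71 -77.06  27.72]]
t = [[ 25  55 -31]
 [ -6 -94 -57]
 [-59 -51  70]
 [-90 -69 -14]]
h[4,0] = 51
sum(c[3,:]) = 78.55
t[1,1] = -94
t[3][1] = -69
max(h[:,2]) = 89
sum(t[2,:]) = -40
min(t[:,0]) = -90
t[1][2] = -57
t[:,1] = [55, -94, -51, -69]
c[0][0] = -77.0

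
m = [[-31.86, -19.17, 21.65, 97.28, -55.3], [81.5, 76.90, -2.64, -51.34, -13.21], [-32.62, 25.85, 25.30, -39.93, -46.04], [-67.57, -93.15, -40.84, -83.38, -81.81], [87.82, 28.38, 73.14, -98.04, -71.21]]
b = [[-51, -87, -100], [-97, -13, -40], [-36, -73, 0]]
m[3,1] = -93.15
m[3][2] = -40.84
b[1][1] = -13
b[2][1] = -73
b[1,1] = -13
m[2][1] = 25.85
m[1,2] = -2.64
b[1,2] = -40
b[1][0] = -97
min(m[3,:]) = -93.15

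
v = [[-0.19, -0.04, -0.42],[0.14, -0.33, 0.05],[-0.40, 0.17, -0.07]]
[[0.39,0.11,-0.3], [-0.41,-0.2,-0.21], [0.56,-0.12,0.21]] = v @ [[-0.98, 0.77, -0.44], [0.75, 0.84, 0.58], [-0.55, -0.70, 0.86]]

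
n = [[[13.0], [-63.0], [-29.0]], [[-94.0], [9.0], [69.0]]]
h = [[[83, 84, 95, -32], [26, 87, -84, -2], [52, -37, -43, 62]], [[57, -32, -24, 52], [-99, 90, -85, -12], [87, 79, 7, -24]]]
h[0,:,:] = [[83, 84, 95, -32], [26, 87, -84, -2], [52, -37, -43, 62]]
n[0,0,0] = 13.0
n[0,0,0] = 13.0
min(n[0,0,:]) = 13.0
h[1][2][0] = 87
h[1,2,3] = -24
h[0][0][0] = 83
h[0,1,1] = 87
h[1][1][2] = -85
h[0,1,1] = 87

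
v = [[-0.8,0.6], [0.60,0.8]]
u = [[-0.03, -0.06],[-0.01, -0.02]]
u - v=[[0.77, -0.66], [-0.61, -0.82]]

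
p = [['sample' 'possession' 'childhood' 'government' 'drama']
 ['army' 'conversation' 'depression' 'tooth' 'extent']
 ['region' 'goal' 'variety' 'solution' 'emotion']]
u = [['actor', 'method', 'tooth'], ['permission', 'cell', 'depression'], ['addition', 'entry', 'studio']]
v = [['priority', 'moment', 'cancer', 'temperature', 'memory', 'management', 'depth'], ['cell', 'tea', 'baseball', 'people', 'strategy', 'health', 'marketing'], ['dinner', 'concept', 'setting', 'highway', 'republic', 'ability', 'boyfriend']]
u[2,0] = 'addition'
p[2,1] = 'goal'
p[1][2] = 'depression'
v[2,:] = ['dinner', 'concept', 'setting', 'highway', 'republic', 'ability', 'boyfriend']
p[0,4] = 'drama'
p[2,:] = ['region', 'goal', 'variety', 'solution', 'emotion']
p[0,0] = 'sample'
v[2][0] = 'dinner'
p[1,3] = 'tooth'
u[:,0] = ['actor', 'permission', 'addition']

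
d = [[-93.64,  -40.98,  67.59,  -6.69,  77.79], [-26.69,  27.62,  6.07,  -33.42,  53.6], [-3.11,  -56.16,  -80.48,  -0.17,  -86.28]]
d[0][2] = 67.59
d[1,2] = 6.07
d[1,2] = 6.07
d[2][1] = -56.16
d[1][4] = 53.6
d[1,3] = -33.42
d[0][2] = 67.59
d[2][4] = -86.28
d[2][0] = -3.11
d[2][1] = -56.16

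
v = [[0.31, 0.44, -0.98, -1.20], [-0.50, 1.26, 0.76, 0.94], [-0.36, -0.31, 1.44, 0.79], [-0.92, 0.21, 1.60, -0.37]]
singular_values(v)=[2.94, 1.39, 1.39, 0.17]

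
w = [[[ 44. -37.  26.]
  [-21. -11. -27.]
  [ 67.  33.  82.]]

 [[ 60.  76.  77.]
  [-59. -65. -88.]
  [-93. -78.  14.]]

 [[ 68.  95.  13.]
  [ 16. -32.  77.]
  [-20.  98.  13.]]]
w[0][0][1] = -37.0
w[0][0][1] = -37.0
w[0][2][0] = 67.0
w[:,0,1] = [-37.0, 76.0, 95.0]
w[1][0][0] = 60.0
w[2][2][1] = 98.0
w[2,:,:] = [[68.0, 95.0, 13.0], [16.0, -32.0, 77.0], [-20.0, 98.0, 13.0]]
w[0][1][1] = -11.0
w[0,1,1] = -11.0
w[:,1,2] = [-27.0, -88.0, 77.0]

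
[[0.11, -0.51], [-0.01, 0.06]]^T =[[0.11, -0.01], [-0.51, 0.06]]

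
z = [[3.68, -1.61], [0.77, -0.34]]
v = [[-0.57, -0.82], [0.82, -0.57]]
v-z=[[-4.25, 0.79], [0.05, -0.23]]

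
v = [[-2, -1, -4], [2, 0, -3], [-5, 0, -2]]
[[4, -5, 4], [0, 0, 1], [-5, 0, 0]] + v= [[2, -6, 0], [2, 0, -2], [-10, 0, -2]]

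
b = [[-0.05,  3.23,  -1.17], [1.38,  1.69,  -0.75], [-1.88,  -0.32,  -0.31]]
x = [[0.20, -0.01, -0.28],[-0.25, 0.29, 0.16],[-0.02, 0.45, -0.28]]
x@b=[[0.50, 0.72, -0.14],  [0.11, -0.37, 0.03],  [1.15, 0.79, -0.23]]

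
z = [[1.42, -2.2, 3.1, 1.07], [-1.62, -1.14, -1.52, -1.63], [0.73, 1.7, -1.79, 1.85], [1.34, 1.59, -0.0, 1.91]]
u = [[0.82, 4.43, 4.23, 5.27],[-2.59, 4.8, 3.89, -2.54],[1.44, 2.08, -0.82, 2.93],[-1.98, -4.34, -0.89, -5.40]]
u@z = [[4.14, 8.72, -11.76, 11.55], [-12.02, 2.8, -22.29, -8.25], [2.0, -2.27, 2.77, 2.23], [-3.67, -0.8, 2.05, -7.00]]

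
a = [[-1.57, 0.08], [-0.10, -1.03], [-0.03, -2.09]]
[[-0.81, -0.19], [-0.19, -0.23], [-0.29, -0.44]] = a @ [[0.52, 0.13],  [0.13, 0.21]]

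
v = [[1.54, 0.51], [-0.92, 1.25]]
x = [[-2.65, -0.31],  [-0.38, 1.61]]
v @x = [[-4.27,  0.34],[1.96,  2.30]]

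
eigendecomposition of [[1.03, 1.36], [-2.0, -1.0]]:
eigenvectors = [[(-0.39-0.5j), (-0.39+0.5j)], [(0.77+0j), 0.77-0.00j]]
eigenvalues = [(0.01+1.3j), (0.01-1.3j)]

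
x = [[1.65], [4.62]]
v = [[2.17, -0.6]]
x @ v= [[3.58,-0.99], [10.03,-2.77]]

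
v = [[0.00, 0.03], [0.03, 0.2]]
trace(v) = 0.20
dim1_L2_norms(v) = [0.03, 0.2]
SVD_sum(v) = [[0.0, 0.03], [0.03, 0.20]] + [[-0.00, 0.0], [0.0, -0.0]]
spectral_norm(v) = 0.20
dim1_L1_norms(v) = [0.03, 0.23]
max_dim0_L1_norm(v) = 0.23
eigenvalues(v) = [-0.0, 0.2]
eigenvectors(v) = [[-0.99, -0.15], [0.15, -0.99]]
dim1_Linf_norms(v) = [0.03, 0.2]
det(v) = -0.00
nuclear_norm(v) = 0.21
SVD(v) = [[-0.15, -0.99],[-0.99, 0.15]] @ diag([0.2044030650891055, 0.004403065089105501]) @ [[-0.15,-0.99], [0.99,-0.15]]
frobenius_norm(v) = 0.20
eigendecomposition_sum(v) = [[-0.0,0.0], [0.0,-0.00]] + [[0.0, 0.03],[0.03, 0.2]]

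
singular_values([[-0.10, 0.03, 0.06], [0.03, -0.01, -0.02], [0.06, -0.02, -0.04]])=[0.15, 0.0, 0.0]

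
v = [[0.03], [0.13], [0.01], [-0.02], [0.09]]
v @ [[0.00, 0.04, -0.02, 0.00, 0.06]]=[[0.00,0.0,-0.00,0.0,0.0], [0.00,0.01,-0.00,0.00,0.01], [0.00,0.00,-0.00,0.0,0.00], [0.0,-0.0,0.00,0.00,-0.0], [0.00,0.0,-0.0,0.00,0.01]]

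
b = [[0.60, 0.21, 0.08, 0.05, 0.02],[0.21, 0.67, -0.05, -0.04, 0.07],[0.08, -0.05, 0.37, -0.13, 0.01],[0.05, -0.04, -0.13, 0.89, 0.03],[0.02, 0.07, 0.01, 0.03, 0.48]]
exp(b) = [[1.87, 0.4, 0.12, 0.09, 0.05], [0.4, 2.0, -0.07, -0.07, 0.13], [0.12, -0.07, 1.47, -0.24, 0.01], [0.09, -0.07, -0.24, 2.46, 0.06], [0.05, 0.13, 0.01, 0.06, 1.62]]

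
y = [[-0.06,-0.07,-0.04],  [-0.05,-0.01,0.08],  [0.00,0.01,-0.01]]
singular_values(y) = [0.1, 0.09, 0.01]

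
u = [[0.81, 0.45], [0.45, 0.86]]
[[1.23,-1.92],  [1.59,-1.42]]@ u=[[0.13, -1.10], [0.65, -0.51]]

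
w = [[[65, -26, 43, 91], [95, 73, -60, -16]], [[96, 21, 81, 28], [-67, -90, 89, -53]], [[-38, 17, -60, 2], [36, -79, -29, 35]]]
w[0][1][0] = 95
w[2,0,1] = 17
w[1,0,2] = 81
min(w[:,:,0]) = -67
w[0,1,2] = -60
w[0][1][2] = -60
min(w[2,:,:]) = -79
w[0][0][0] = 65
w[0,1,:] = [95, 73, -60, -16]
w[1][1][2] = 89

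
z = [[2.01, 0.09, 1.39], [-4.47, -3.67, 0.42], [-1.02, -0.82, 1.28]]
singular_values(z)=[6.16, 2.15, 0.63]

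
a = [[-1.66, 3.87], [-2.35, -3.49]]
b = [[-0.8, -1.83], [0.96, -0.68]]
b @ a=[[5.63,  3.29], [0.0,  6.09]]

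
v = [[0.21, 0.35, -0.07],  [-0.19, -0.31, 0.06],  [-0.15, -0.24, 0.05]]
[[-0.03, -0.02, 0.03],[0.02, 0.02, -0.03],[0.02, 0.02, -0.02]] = v@[[-0.09,-0.03,-0.03], [-0.03,-0.03,0.13], [-0.04,0.07,0.1]]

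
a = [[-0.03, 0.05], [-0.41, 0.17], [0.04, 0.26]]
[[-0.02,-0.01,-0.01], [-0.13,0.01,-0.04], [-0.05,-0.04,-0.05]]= a@[[0.21, -0.08, 0.02], [-0.24, -0.16, -0.21]]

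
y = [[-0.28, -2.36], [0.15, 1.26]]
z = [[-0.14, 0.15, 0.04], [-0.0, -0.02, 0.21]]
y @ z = [[0.04, 0.01, -0.51], [-0.02, -0.00, 0.27]]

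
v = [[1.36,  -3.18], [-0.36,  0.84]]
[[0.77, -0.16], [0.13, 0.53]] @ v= [[1.10,-2.58], [-0.01,0.03]]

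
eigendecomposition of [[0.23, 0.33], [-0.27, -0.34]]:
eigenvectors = [[(0.74+0j), 0.74-0.00j],[-0.64+0.20j, (-0.64-0.2j)]]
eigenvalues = [(-0.06+0.09j), (-0.06-0.09j)]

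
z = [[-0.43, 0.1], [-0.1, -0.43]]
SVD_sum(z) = [[-0.43, 0.0], [-0.10, 0.00]] + [[0.00,0.10], [0.0,-0.43]]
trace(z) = -0.86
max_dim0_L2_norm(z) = 0.44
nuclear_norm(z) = 0.88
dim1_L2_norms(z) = [0.44, 0.44]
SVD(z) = [[-0.97,  -0.23], [-0.23,  0.97]] @ diag([0.4414748010928823, 0.4414748010928823]) @ [[1.00, 0.0], [-0.0, -1.0]]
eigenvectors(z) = [[0.71+0.00j, (0.71-0j)],[0.00+0.71j, 0.00-0.71j]]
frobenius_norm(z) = 0.62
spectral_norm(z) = 0.44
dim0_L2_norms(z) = [0.44, 0.44]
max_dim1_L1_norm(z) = 0.53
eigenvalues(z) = [(-0.43+0.1j), (-0.43-0.1j)]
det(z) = 0.19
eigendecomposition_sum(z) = [[-0.22+0.05j, 0.05+0.22j], [-0.05-0.22j, -0.22+0.05j]] + [[-0.22-0.05j, 0.05-0.22j],[(-0.05+0.22j), (-0.22-0.05j)]]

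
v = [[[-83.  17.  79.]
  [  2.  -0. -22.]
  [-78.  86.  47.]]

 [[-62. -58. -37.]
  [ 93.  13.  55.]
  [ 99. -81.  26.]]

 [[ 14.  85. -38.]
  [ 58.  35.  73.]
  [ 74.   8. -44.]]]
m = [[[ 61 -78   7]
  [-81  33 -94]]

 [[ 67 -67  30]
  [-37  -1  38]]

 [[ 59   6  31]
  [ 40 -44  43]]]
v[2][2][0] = 74.0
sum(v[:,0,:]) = -83.0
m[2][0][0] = 59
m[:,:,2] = [[7, -94], [30, 38], [31, 43]]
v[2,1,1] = 35.0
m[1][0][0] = 67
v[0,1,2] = -22.0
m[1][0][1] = -67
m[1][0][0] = 67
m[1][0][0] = 67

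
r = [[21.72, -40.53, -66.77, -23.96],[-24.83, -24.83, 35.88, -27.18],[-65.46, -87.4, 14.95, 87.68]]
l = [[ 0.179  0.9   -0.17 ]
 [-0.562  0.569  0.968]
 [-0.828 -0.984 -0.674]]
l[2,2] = -0.674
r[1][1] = -24.83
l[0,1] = 0.9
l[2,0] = -0.828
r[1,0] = -24.83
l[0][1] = 0.9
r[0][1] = -40.53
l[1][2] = 0.968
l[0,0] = 0.179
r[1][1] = -24.83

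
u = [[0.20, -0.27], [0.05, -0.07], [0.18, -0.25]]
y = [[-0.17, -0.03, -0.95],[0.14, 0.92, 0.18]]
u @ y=[[-0.07,-0.25,-0.24], [-0.02,-0.07,-0.06], [-0.07,-0.24,-0.22]]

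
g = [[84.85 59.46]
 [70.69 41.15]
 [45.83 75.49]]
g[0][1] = 59.46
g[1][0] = 70.69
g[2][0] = 45.83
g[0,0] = 84.85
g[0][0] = 84.85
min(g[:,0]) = 45.83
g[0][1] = 59.46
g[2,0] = 45.83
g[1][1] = 41.15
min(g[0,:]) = 59.46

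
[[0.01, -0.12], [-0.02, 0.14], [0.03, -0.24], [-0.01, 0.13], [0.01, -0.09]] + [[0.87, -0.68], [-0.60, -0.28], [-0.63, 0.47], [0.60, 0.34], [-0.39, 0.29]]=[[0.88, -0.8], [-0.62, -0.14], [-0.60, 0.23], [0.59, 0.47], [-0.38, 0.2]]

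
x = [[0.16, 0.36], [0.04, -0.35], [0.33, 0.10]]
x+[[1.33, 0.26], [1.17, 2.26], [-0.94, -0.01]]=[[1.49, 0.62], [1.21, 1.91], [-0.61, 0.09]]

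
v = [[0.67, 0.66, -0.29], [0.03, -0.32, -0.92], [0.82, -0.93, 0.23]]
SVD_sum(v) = [[-0.12, 0.19, -0.03], [0.09, -0.15, 0.02], [0.67, -1.04, 0.14]] + [[0.39, 0.16, -0.61],[0.37, 0.16, -0.58],[0.02, 0.01, -0.03]] + [[0.41, 0.31, 0.34], [-0.43, -0.33, -0.36], [0.14, 0.10, 0.11]]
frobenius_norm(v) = 1.87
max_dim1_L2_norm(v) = 1.26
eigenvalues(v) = [(0.84+0.61j), (0.84-0.61j), (-1.1+0j)]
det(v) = -1.19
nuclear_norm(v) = 3.21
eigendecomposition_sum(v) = [[(0.36+0.35j), (0.25-0.21j), (-0.2+0.35j)], [-0.09+0.29j, (0.18+0.08j), -0.24-0.01j], [0.32-0.30j, -0.17-0.23j, (0.3+0.19j)]] + [[0.36-0.35j, (0.25+0.21j), (-0.2-0.35j)], [-0.09-0.29j, 0.18-0.08j, -0.24+0.01j], [0.32+0.30j, -0.17+0.23j, 0.30-0.19j]] + [[-0.05-0.00j, 0.16-0.00j, 0.10-0.00j],[0.21+0.00j, (-0.69+0j), -0.43+0.00j],[(0.18+0j), -0.58+0.00j, (-0.36+0j)]]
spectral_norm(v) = 1.28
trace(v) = 0.58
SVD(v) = [[0.18, -0.72, -0.67], [-0.14, -0.69, 0.71], [-0.97, -0.03, -0.22]] @ diag([1.276637314609068, 1.0171499837649909, 0.9187508244756174]) @ [[-0.54, 0.84, -0.12], [-0.52, -0.22, 0.82], [-0.66, -0.50, -0.56]]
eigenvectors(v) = [[(0.68+0j), (0.68-0j), (0.18+0j)], [0.19+0.37j, 0.19-0.37j, (-0.75+0j)], [0.03-0.60j, (0.03+0.6j), -0.63+0.00j]]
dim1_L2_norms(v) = [0.98, 0.97, 1.26]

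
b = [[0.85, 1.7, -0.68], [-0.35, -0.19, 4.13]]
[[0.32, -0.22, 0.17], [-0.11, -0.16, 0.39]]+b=[[1.17, 1.48, -0.51],[-0.46, -0.35, 4.52]]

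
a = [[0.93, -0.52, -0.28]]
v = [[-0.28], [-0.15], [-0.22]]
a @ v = [[-0.12]]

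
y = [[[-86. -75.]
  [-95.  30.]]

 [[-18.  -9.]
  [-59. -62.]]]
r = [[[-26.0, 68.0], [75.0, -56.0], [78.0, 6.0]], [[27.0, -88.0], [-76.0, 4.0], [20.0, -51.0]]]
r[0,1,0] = 75.0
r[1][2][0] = 20.0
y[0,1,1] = 30.0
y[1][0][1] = -9.0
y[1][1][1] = -62.0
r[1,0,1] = -88.0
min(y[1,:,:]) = -62.0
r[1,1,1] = 4.0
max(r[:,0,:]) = 68.0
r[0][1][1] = -56.0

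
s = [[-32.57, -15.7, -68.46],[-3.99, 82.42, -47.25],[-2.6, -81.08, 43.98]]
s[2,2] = 43.98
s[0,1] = -15.7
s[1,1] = 82.42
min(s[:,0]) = -32.57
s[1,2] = -47.25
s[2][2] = 43.98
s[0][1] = -15.7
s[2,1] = -81.08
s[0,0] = -32.57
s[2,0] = -2.6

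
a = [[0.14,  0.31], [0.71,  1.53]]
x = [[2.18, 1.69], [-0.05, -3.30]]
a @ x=[[0.29, -0.79],[1.47, -3.85]]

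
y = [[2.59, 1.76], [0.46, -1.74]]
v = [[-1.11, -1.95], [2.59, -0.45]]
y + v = [[1.48,-0.19], [3.05,-2.19]]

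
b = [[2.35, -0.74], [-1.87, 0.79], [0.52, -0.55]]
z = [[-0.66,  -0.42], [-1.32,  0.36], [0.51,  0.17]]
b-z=[[3.01,-0.32], [-0.55,0.43], [0.01,-0.72]]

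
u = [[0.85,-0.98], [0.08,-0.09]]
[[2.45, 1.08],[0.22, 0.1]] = u@ [[-0.49, -0.70],  [-2.93, -1.71]]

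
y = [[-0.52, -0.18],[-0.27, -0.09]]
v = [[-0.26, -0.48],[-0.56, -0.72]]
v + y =[[-0.78, -0.66],[-0.83, -0.81]]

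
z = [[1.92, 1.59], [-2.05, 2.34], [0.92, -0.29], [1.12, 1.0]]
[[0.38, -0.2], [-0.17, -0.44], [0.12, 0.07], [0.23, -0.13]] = z@ [[0.15, 0.03], [0.06, -0.16]]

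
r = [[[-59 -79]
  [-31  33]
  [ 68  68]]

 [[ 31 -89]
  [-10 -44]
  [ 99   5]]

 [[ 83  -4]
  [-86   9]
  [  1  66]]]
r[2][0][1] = -4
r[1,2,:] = [99, 5]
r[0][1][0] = -31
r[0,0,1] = -79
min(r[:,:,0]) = -86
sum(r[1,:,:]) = -8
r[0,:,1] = [-79, 33, 68]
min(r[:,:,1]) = -89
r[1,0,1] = -89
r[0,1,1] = 33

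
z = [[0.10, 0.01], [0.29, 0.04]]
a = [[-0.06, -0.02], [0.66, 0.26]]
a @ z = [[-0.01, -0.0], [0.14, 0.02]]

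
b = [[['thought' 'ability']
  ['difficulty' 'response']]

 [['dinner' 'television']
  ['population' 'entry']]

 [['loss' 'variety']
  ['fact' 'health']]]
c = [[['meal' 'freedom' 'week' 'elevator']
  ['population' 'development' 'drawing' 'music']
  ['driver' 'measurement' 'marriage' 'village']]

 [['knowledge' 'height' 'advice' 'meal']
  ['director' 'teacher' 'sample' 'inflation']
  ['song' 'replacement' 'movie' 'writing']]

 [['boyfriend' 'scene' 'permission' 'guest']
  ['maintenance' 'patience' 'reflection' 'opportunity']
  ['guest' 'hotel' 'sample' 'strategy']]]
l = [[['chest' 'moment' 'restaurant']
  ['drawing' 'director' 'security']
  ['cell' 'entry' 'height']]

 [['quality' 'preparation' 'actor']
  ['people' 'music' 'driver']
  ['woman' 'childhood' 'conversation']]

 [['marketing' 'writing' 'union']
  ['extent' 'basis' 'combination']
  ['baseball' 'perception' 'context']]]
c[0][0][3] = 'elevator'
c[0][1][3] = 'music'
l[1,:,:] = [['quality', 'preparation', 'actor'], ['people', 'music', 'driver'], ['woman', 'childhood', 'conversation']]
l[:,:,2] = [['restaurant', 'security', 'height'], ['actor', 'driver', 'conversation'], ['union', 'combination', 'context']]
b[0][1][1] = 'response'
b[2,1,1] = 'health'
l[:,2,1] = ['entry', 'childhood', 'perception']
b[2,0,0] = 'loss'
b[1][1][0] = 'population'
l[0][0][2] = 'restaurant'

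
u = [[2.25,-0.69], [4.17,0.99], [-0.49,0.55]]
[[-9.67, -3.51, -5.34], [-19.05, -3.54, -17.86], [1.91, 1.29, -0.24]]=u @[[-4.45,-1.16,-3.45], [-0.50,1.31,-3.51]]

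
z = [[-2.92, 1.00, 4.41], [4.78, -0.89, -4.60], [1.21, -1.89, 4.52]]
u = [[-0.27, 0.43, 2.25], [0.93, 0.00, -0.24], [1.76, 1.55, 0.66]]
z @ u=[[9.48, 5.58, -3.90],[-10.21, -5.07, 7.93],[5.87, 7.53, 6.16]]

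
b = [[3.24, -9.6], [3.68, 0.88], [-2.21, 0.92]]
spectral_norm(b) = 10.27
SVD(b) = [[0.99, -0.11], [0.05, 0.9], [-0.16, -0.42]] @ diag([10.269405140673122, 4.152615808946988]) @ [[0.36, -0.93], [0.93, 0.36]]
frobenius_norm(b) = 11.08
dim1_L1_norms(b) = [12.84, 4.56, 3.13]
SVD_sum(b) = [[3.68, -9.43], [0.19, -0.48], [-0.6, 1.55]] + [[-0.44, -0.17],[3.49, 1.36],[-1.61, -0.63]]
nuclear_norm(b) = 14.42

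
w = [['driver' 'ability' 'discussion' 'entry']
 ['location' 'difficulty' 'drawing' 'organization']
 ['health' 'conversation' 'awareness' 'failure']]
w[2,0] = 'health'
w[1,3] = 'organization'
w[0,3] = 'entry'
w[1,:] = ['location', 'difficulty', 'drawing', 'organization']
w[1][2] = 'drawing'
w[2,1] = 'conversation'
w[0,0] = 'driver'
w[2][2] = 'awareness'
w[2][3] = 'failure'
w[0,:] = ['driver', 'ability', 'discussion', 'entry']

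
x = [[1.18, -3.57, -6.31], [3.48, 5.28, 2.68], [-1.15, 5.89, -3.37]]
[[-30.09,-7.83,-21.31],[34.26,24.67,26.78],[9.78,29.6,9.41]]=x @ [[1.86, 1.04, 1.59], [3.74, 4.57, 3.03], [3.0, -1.15, 1.96]]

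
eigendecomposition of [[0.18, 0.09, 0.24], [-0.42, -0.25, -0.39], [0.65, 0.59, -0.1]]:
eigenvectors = [[(-0.63+0j), (0.44-0.04j), (0.44+0.04j)], [(0.73+0j), (-0.72+0j), -0.72-0.00j], [(0.24+0j), (-0.16+0.52j), (-0.16-0.52j)]]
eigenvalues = [(-0.02+0j), (-0.08+0.26j), (-0.08-0.26j)]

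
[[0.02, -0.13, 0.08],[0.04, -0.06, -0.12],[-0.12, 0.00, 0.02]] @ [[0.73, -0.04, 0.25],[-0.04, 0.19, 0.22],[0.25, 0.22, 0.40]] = [[0.04, -0.01, 0.01],[0.0, -0.04, -0.05],[-0.08, 0.01, -0.02]]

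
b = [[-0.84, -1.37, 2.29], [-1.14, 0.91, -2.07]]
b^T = [[-0.84, -1.14], [-1.37, 0.91], [2.29, -2.07]]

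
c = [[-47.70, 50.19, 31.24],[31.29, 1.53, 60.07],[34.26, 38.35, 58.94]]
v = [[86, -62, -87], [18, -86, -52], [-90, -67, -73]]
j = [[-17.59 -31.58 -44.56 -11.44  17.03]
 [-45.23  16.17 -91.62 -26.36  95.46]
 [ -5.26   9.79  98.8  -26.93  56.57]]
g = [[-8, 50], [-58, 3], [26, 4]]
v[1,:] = [18, -86, -52]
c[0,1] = 50.19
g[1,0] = -58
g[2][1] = 4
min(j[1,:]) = -91.62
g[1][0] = -58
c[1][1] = 1.53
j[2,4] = 56.57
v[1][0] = 18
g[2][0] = 26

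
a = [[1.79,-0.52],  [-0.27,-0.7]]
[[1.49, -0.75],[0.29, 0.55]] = a@[[0.64, -0.58], [-0.66, -0.56]]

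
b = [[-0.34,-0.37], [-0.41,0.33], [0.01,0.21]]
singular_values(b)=[0.54, 0.53]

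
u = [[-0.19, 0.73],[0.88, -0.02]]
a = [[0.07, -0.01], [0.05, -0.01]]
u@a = [[0.02, -0.01], [0.06, -0.01]]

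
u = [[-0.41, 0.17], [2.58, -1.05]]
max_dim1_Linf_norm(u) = 2.58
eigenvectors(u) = [[0.38,-0.16], [0.93,0.99]]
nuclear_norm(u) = 2.82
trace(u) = -1.46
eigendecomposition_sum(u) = [[0.00, 0.00], [0.01, 0.00]] + [[-0.41, 0.17], [2.57, -1.05]]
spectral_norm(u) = 2.82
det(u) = -0.01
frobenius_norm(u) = 2.82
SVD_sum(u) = [[-0.41, 0.17], [2.58, -1.05]] + [[0.00,0.00], [0.00,0.0]]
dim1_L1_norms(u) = [0.58, 3.63]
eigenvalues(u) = [0.01, -1.47]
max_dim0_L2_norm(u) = 2.61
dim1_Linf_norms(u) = [0.41, 2.58]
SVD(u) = [[-0.16, 0.99], [0.99, 0.16]] @ diag([2.820619037247225, 0.0028717100370651487]) @ [[0.93, -0.38], [0.38, 0.93]]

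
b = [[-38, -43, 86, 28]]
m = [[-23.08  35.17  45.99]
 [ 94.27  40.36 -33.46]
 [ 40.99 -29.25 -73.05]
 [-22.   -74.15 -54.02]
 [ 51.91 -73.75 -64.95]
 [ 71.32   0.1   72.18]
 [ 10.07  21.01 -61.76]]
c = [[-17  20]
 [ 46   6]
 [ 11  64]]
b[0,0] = -38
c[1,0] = 46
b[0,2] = 86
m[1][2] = -33.46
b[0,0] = -38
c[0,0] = -17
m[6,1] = 21.01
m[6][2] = -61.76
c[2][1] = 64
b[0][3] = 28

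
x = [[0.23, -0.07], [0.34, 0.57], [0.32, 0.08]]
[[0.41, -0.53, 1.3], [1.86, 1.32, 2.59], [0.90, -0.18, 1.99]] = x@[[2.34, -1.36, 5.96], [1.87, 3.13, 0.99]]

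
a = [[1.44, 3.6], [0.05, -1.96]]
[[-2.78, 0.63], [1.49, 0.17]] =a@[[-0.03, 0.61], [-0.76, -0.07]]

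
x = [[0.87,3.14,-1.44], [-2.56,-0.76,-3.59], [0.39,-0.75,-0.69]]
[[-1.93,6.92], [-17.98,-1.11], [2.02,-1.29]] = x @ [[5.27, 0.18], [-1.37, 2.04], [1.54, -0.25]]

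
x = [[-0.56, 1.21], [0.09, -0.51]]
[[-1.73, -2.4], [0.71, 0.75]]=x @ [[0.13, 1.78], [-1.37, -1.16]]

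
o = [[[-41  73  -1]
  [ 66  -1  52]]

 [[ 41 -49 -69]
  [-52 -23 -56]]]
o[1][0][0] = 41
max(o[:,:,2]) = 52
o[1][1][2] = -56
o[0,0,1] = 73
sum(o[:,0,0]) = 0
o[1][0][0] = 41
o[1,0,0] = 41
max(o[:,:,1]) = 73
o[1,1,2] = -56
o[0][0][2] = -1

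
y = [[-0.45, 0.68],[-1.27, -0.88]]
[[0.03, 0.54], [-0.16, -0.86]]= y@[[0.06, 0.09], [0.09, 0.85]]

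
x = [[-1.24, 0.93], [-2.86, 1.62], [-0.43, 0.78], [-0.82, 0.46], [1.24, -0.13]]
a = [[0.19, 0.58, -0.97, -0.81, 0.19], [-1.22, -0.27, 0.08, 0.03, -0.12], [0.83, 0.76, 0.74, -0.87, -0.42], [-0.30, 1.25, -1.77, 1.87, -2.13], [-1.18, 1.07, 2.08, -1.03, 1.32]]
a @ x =[[-0.58, -0.04], [2.08, -1.48], [-3.33, 2.23], [-6.62, 1.5], [-0.01, 1.61]]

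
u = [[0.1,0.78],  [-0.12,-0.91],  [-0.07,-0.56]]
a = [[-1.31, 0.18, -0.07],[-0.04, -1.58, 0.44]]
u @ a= [[-0.16, -1.21, 0.34], [0.19, 1.42, -0.39], [0.11, 0.87, -0.24]]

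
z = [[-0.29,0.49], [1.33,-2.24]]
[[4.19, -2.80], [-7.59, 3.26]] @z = [[-4.94, 8.33], [6.54, -11.02]]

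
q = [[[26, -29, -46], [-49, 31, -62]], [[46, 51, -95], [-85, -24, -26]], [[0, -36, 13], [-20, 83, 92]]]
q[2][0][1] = -36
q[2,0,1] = -36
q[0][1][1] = 31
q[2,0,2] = 13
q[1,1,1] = -24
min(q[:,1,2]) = -62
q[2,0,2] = 13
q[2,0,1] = -36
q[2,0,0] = 0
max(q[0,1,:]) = 31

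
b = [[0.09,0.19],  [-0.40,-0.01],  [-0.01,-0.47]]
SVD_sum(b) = [[0.05, 0.20], [-0.03, -0.11], [-0.12, -0.44]] + [[0.04,-0.01], [-0.37,0.1], [0.11,-0.03]]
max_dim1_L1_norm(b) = 0.48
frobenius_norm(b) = 0.65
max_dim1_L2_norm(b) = 0.47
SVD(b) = [[-0.4, 0.09], [0.22, -0.96], [0.89, 0.28]] @ diag([0.513853058477586, 0.4015657284844296]) @ [[-0.26,-0.97],[0.97,-0.26]]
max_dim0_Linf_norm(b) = 0.47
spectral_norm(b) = 0.51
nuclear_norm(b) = 0.92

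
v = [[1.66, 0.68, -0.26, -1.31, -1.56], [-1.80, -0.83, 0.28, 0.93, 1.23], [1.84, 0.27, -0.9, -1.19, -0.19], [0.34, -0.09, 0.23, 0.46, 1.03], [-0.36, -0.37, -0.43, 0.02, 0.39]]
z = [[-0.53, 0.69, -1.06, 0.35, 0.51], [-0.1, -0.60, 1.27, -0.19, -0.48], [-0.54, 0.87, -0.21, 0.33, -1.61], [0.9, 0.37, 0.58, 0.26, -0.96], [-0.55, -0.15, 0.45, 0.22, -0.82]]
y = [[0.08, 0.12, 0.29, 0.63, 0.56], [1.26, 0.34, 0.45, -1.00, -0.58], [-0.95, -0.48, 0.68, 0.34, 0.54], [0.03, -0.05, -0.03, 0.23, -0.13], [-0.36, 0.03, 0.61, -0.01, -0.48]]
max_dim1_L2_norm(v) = 2.73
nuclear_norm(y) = 4.78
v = z @ y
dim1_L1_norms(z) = [3.14, 2.64, 3.56, 3.07, 2.19]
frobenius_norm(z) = 3.44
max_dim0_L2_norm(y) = 1.62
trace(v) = 0.78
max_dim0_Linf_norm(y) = 1.26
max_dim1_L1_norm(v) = 5.47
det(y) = 0.17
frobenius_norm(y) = 2.62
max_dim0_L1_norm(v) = 6.0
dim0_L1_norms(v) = [6.0, 2.24, 2.1, 3.91, 4.4]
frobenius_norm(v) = 4.65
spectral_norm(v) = 4.31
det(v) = -0.06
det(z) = -0.37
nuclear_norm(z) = 6.22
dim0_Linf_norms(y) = [1.26, 0.48, 0.68, 1.0, 0.58]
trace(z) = -1.90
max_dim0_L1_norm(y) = 2.68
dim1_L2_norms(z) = [1.5, 1.5, 1.95, 1.51, 1.12]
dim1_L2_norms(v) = [2.73, 2.53, 2.39, 1.2, 0.78]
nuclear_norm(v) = 6.95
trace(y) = 0.85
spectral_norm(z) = 2.43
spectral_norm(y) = 2.16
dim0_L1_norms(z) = [2.62, 2.68, 3.57, 1.35, 4.38]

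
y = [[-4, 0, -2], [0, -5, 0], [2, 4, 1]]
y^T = [[-4, 0, 2], [0, -5, 4], [-2, 0, 1]]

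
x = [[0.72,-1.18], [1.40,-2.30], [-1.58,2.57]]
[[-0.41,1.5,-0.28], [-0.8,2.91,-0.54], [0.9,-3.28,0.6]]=x @ [[-0.52,1.88,-0.35],[0.03,-0.12,0.02]]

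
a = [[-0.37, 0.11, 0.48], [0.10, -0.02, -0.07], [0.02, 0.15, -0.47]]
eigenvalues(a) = [(0.02+0j), (-0.44+0.08j), (-0.44-0.08j)]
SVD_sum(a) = [[-0.26, 0.0, 0.53], [0.05, -0.0, -0.1], [0.19, -0.00, -0.39]] + [[-0.11, 0.10, -0.06], [0.04, -0.04, 0.02], [-0.17, 0.15, -0.08]] + [[0.00,0.00,0.00], [0.01,0.02,0.01], [0.0,0.0,0.00]]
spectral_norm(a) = 0.74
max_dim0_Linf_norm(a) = 0.48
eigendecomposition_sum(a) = [[-0j,(0.01+0j),0j], [0.01-0.00j,(0.02+0j),0j], [-0j,0.01+0.00j,0j]] + [[-0.19+0.05j, 0.05-0.43j, 0.24+1.20j], [0.05-0.01j, -0.02+0.11j, (-0.04-0.3j)], [(0.01-0.04j), (0.07+0.05j), (-0.24-0.07j)]] + [[-0.19-0.05j, (0.05+0.43j), 0.24-1.20j], [0.05+0.01j, (-0.02-0.11j), (-0.04+0.3j)], [(0.01+0.04j), 0.07-0.05j, (-0.24+0.07j)]]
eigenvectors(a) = [[0.54+0.00j, 0.95+0.00j, (0.95-0j)], [(0.8+0j), -0.24-0.02j, -0.24+0.02j], [(0.26+0j), -0.09+0.17j, (-0.09-0.17j)]]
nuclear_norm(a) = 1.06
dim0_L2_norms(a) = [0.38, 0.19, 0.68]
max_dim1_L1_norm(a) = 0.96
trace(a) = -0.86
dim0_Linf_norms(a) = [0.37, 0.15, 0.48]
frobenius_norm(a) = 0.80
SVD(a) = [[-0.80, 0.55, 0.23],  [0.14, -0.2, 0.97],  [0.58, 0.81, 0.08]] @ diag([0.7414419628139164, 0.29705070421766155, 0.022906219732608542]) @ [[0.43, -0.01, -0.90],[-0.7, 0.63, -0.34],[0.57, 0.78, 0.27]]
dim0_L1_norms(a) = [0.49, 0.28, 1.02]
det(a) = 0.01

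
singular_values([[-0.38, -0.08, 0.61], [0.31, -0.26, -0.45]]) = [0.91, 0.25]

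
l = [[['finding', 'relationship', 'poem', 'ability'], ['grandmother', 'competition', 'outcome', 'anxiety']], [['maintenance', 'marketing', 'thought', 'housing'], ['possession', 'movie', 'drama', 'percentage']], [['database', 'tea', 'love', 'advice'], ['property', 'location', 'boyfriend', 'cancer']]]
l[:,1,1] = ['competition', 'movie', 'location']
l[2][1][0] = 'property'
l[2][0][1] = 'tea'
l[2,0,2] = 'love'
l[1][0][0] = 'maintenance'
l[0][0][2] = 'poem'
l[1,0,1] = 'marketing'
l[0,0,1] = 'relationship'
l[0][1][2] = 'outcome'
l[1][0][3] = 'housing'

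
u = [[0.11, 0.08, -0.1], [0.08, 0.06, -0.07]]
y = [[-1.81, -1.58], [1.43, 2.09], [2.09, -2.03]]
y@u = [[-0.33, -0.24, 0.29],[0.32, 0.24, -0.29],[0.07, 0.05, -0.07]]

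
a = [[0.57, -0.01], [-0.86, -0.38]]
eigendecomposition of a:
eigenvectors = [[0.74, 0.01], [-0.67, 1.0]]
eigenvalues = [0.58, -0.39]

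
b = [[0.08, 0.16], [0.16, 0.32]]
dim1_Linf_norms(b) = [0.16, 0.32]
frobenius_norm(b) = 0.40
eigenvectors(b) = [[-0.89, -0.45], [0.45, -0.89]]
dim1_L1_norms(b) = [0.24, 0.48]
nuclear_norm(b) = 0.40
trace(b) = 0.40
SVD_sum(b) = [[0.08, 0.16],[0.16, 0.32]] + [[-0.0, 0.0], [0.00, -0.0]]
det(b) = 0.00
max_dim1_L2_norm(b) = 0.36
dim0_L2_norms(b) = [0.18, 0.36]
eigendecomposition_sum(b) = [[0.0, -0.0], [-0.0, 0.00]] + [[0.08, 0.16], [0.16, 0.32]]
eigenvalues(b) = [0.0, 0.4]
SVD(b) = [[-0.45, -0.89], [-0.89, 0.45]] @ diag([0.4, 3.4042645875109754e-17]) @ [[-0.45,-0.89],[0.89,-0.45]]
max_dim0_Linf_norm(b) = 0.32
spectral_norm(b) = 0.40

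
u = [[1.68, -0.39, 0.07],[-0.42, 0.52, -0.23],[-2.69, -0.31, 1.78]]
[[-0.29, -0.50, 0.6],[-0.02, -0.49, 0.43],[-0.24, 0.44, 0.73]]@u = [[-1.89, -0.33, 1.16], [-0.98, -0.38, 0.88], [-2.55, 0.1, 1.18]]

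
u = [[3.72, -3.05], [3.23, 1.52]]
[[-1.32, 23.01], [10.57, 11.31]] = u@[[1.95,4.48], [2.81,-2.08]]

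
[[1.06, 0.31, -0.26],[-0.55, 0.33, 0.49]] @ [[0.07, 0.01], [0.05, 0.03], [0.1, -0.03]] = [[0.06, 0.03], [0.03, -0.01]]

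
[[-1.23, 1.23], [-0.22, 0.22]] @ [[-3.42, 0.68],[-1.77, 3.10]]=[[2.03, 2.98], [0.36, 0.53]]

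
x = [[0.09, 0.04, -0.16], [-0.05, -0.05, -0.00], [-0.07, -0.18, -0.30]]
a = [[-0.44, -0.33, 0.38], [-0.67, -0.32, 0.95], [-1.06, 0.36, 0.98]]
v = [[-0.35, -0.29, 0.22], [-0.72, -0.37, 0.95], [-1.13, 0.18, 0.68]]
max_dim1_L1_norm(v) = 2.04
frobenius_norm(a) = 2.03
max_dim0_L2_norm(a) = 1.42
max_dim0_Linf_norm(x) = 0.3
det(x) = -0.00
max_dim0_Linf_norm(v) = 1.13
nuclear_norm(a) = 2.69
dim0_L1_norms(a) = [2.17, 1.01, 2.31]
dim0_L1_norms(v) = [2.2, 0.84, 1.85]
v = x + a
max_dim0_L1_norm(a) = 2.31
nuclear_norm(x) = 0.54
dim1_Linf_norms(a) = [0.44, 0.95, 1.06]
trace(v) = -0.04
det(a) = 0.18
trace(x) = -0.26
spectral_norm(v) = 1.80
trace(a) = 0.22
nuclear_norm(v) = 2.55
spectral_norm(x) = 0.37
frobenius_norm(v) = 1.89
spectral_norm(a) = 1.93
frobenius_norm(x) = 0.41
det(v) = 0.20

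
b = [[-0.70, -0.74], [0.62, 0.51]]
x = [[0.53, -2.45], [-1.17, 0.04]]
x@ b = [[-1.89, -1.64],[0.84, 0.89]]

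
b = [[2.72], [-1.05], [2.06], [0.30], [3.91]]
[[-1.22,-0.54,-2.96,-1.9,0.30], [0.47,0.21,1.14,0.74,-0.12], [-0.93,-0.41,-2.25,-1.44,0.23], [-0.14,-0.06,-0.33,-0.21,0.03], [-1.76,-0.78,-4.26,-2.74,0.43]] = b @ [[-0.45, -0.2, -1.09, -0.70, 0.11]]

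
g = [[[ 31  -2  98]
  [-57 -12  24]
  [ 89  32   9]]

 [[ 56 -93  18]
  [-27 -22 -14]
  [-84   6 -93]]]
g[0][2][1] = 32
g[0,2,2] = 9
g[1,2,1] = 6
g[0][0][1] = -2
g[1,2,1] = 6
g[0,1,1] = -12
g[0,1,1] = -12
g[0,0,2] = 98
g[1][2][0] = -84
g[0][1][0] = -57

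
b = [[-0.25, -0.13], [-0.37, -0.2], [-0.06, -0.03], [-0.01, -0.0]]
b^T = [[-0.25, -0.37, -0.06, -0.01], [-0.13, -0.2, -0.03, -0.0]]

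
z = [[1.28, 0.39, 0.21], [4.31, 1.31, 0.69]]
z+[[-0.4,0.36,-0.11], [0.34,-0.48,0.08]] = [[0.88, 0.75, 0.1], [4.65, 0.83, 0.77]]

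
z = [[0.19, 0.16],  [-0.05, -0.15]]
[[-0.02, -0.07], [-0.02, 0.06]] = z @ [[-0.32, -0.05], [0.27, -0.40]]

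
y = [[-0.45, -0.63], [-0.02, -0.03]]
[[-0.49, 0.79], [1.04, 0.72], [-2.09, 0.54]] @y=[[0.2, 0.28], [-0.48, -0.68], [0.93, 1.3]]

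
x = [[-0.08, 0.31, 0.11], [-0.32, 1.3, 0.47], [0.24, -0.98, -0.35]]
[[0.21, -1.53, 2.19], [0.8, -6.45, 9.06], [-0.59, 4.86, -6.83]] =x @ [[-6.05, -0.70, -7.09], [-0.70, -4.41, 5.76], [-0.49, -2.01, -1.48]]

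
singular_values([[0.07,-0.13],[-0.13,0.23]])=[0.3, 0.0]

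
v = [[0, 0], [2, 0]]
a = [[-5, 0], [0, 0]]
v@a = [[0, 0], [-10, 0]]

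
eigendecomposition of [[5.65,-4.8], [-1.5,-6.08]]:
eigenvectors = [[0.99, 0.36],[-0.12, 0.93]]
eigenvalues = [6.23, -6.66]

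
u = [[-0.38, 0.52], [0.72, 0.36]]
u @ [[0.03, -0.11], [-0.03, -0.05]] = [[-0.03, 0.02], [0.01, -0.10]]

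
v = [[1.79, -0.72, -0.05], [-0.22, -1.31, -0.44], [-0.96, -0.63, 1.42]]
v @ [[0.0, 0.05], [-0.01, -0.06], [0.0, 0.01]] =[[0.01,  0.13],[0.01,  0.06],[0.01,  0.00]]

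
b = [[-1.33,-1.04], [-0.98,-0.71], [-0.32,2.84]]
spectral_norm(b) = 3.14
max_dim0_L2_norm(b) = 3.11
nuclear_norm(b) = 4.76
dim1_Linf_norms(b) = [1.33, 0.98, 2.84]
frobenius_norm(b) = 3.53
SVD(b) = [[-0.40, 0.7], [-0.27, 0.52], [0.88, 0.48]] @ diag([3.137915067060161, 1.6237268957299515]) @ [[0.16, 0.99], [-0.99, 0.16]]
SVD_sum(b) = [[-0.20,  -1.23], [-0.14,  -0.85], [0.45,  2.71]] + [[-1.13, 0.19], [-0.84, 0.14], [-0.77, 0.13]]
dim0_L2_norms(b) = [1.68, 3.11]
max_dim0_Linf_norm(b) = 2.84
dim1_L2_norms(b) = [1.69, 1.21, 2.86]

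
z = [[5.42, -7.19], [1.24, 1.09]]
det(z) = 14.823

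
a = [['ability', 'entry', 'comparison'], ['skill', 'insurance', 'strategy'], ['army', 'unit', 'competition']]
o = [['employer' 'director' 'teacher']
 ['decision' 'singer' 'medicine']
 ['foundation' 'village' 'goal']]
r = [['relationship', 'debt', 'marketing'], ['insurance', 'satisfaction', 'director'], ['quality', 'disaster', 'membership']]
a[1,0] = 'skill'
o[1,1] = 'singer'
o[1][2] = 'medicine'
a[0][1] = 'entry'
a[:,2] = ['comparison', 'strategy', 'competition']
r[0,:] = ['relationship', 'debt', 'marketing']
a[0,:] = ['ability', 'entry', 'comparison']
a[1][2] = 'strategy'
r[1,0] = 'insurance'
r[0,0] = 'relationship'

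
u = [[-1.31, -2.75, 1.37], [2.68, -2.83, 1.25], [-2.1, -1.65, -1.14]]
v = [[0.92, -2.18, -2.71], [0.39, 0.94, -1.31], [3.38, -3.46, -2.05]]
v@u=[[-1.36, 8.11, 1.62], [4.76, -1.57, 3.2], [-9.4, 3.88, 2.64]]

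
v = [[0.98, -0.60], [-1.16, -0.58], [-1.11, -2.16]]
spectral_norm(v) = 2.66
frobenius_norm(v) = 2.98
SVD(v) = [[0.03, 0.85], [-0.43, -0.46], [-0.90, 0.24]] @ diag([2.6635803153834425, 1.3436665894119126]) @ [[0.57, 0.82], [0.82, -0.57]]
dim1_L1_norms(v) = [1.58, 1.74, 3.27]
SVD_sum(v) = [[0.04, 0.06],[-0.65, -0.93],[-1.38, -1.97]] + [[0.94,-0.66], [-0.51,0.35], [0.27,-0.19]]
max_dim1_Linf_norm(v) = 2.16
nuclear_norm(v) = 4.01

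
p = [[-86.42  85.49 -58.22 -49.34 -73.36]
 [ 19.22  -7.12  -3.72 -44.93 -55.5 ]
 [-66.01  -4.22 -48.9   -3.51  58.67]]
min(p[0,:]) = -86.42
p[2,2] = -48.9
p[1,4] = -55.5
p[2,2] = -48.9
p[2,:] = [-66.01, -4.22, -48.9, -3.51, 58.67]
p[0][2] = -58.22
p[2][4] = 58.67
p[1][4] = -55.5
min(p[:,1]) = -7.12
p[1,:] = [19.22, -7.12, -3.72, -44.93, -55.5]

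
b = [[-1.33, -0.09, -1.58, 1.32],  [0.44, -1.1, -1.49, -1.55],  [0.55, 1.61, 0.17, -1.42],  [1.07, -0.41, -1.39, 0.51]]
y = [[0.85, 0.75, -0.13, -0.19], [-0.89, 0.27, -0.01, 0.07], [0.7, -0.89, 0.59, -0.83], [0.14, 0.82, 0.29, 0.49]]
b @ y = [[-1.97, 1.47, -0.38, 2.2], [0.09, 0.09, -1.37, 0.32], [-1.05, -0.47, -0.4, -0.83], [0.37, 2.35, -0.81, 1.17]]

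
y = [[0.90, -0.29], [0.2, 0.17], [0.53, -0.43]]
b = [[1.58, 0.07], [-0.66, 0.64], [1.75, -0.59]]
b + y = [[2.48, -0.22], [-0.46, 0.81], [2.28, -1.02]]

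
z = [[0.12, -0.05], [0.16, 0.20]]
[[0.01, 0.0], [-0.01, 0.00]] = z@[[0.03, 0.0], [-0.09, -0.00]]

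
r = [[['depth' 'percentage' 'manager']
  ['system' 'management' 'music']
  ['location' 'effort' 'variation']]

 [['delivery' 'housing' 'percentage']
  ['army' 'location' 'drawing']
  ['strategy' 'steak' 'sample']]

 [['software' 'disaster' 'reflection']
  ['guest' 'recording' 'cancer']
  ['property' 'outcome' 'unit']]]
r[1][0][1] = 'housing'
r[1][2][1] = 'steak'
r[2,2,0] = 'property'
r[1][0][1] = 'housing'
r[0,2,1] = 'effort'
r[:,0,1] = ['percentage', 'housing', 'disaster']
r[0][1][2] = 'music'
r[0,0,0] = 'depth'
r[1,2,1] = 'steak'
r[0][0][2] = 'manager'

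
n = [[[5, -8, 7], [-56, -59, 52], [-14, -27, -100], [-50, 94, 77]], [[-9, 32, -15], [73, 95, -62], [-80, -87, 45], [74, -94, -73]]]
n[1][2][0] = -80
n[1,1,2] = -62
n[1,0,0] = -9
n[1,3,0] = 74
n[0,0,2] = 7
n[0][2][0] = -14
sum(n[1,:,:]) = -101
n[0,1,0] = -56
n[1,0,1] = 32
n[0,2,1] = -27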